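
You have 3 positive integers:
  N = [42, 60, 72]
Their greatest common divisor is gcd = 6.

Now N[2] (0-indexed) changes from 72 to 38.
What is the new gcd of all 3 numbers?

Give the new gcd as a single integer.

Answer: 2

Derivation:
Numbers: [42, 60, 72], gcd = 6
Change: index 2, 72 -> 38
gcd of the OTHER numbers (without index 2): gcd([42, 60]) = 6
New gcd = gcd(g_others, new_val) = gcd(6, 38) = 2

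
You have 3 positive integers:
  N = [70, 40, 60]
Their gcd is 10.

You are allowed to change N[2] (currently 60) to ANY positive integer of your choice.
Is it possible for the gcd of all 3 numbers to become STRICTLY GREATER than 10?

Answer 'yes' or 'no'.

Answer: no

Derivation:
Current gcd = 10
gcd of all OTHER numbers (without N[2]=60): gcd([70, 40]) = 10
The new gcd after any change is gcd(10, new_value).
This can be at most 10.
Since 10 = old gcd 10, the gcd can only stay the same or decrease.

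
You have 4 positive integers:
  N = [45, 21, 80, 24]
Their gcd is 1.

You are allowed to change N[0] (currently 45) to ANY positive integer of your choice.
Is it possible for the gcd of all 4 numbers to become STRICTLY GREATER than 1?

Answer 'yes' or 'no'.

Current gcd = 1
gcd of all OTHER numbers (without N[0]=45): gcd([21, 80, 24]) = 1
The new gcd after any change is gcd(1, new_value).
This can be at most 1.
Since 1 = old gcd 1, the gcd can only stay the same or decrease.

Answer: no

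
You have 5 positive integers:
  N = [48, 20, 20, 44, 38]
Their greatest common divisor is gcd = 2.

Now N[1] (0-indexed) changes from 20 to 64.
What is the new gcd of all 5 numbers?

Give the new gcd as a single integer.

Numbers: [48, 20, 20, 44, 38], gcd = 2
Change: index 1, 20 -> 64
gcd of the OTHER numbers (without index 1): gcd([48, 20, 44, 38]) = 2
New gcd = gcd(g_others, new_val) = gcd(2, 64) = 2

Answer: 2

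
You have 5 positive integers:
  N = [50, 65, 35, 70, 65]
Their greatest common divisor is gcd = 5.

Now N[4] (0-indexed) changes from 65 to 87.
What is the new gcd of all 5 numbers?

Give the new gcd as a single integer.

Numbers: [50, 65, 35, 70, 65], gcd = 5
Change: index 4, 65 -> 87
gcd of the OTHER numbers (without index 4): gcd([50, 65, 35, 70]) = 5
New gcd = gcd(g_others, new_val) = gcd(5, 87) = 1

Answer: 1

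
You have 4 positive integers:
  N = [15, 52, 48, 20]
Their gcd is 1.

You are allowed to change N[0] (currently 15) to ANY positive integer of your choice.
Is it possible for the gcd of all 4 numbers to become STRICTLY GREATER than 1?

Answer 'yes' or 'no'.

Answer: yes

Derivation:
Current gcd = 1
gcd of all OTHER numbers (without N[0]=15): gcd([52, 48, 20]) = 4
The new gcd after any change is gcd(4, new_value).
This can be at most 4.
Since 4 > old gcd 1, the gcd CAN increase (e.g., set N[0] = 4).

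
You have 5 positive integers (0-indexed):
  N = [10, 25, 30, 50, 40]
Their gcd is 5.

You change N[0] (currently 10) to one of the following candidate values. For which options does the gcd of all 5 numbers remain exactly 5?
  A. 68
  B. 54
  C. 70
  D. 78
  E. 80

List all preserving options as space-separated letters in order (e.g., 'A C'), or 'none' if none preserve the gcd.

Old gcd = 5; gcd of others (without N[0]) = 5
New gcd for candidate v: gcd(5, v). Preserves old gcd iff gcd(5, v) = 5.
  Option A: v=68, gcd(5,68)=1 -> changes
  Option B: v=54, gcd(5,54)=1 -> changes
  Option C: v=70, gcd(5,70)=5 -> preserves
  Option D: v=78, gcd(5,78)=1 -> changes
  Option E: v=80, gcd(5,80)=5 -> preserves

Answer: C E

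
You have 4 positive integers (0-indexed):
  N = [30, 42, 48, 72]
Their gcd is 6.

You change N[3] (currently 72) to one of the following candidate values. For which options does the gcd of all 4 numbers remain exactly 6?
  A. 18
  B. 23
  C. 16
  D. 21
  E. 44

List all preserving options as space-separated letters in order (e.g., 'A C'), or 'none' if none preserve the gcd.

Old gcd = 6; gcd of others (without N[3]) = 6
New gcd for candidate v: gcd(6, v). Preserves old gcd iff gcd(6, v) = 6.
  Option A: v=18, gcd(6,18)=6 -> preserves
  Option B: v=23, gcd(6,23)=1 -> changes
  Option C: v=16, gcd(6,16)=2 -> changes
  Option D: v=21, gcd(6,21)=3 -> changes
  Option E: v=44, gcd(6,44)=2 -> changes

Answer: A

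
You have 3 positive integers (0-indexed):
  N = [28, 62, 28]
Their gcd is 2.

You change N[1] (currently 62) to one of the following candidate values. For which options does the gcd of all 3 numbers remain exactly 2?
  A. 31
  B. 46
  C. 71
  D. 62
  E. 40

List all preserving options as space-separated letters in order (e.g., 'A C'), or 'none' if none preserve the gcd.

Old gcd = 2; gcd of others (without N[1]) = 28
New gcd for candidate v: gcd(28, v). Preserves old gcd iff gcd(28, v) = 2.
  Option A: v=31, gcd(28,31)=1 -> changes
  Option B: v=46, gcd(28,46)=2 -> preserves
  Option C: v=71, gcd(28,71)=1 -> changes
  Option D: v=62, gcd(28,62)=2 -> preserves
  Option E: v=40, gcd(28,40)=4 -> changes

Answer: B D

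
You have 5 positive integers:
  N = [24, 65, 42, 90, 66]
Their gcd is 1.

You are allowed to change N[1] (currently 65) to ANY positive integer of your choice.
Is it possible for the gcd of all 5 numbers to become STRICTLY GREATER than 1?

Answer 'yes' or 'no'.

Current gcd = 1
gcd of all OTHER numbers (without N[1]=65): gcd([24, 42, 90, 66]) = 6
The new gcd after any change is gcd(6, new_value).
This can be at most 6.
Since 6 > old gcd 1, the gcd CAN increase (e.g., set N[1] = 6).

Answer: yes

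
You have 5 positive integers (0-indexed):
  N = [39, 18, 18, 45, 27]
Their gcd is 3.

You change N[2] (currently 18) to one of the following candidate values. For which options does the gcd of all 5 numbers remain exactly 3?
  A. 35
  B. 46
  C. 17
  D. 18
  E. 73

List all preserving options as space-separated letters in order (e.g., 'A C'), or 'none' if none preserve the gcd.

Answer: D

Derivation:
Old gcd = 3; gcd of others (without N[2]) = 3
New gcd for candidate v: gcd(3, v). Preserves old gcd iff gcd(3, v) = 3.
  Option A: v=35, gcd(3,35)=1 -> changes
  Option B: v=46, gcd(3,46)=1 -> changes
  Option C: v=17, gcd(3,17)=1 -> changes
  Option D: v=18, gcd(3,18)=3 -> preserves
  Option E: v=73, gcd(3,73)=1 -> changes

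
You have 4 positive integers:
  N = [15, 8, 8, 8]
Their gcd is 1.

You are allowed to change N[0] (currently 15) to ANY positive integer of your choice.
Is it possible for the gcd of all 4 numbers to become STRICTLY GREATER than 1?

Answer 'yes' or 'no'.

Current gcd = 1
gcd of all OTHER numbers (without N[0]=15): gcd([8, 8, 8]) = 8
The new gcd after any change is gcd(8, new_value).
This can be at most 8.
Since 8 > old gcd 1, the gcd CAN increase (e.g., set N[0] = 8).

Answer: yes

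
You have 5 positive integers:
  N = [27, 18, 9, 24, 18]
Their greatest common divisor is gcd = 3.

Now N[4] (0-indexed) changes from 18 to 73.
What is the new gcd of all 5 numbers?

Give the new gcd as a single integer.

Numbers: [27, 18, 9, 24, 18], gcd = 3
Change: index 4, 18 -> 73
gcd of the OTHER numbers (without index 4): gcd([27, 18, 9, 24]) = 3
New gcd = gcd(g_others, new_val) = gcd(3, 73) = 1

Answer: 1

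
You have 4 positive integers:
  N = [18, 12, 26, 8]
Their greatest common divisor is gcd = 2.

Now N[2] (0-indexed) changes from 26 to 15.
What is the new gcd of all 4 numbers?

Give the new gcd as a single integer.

Answer: 1

Derivation:
Numbers: [18, 12, 26, 8], gcd = 2
Change: index 2, 26 -> 15
gcd of the OTHER numbers (without index 2): gcd([18, 12, 8]) = 2
New gcd = gcd(g_others, new_val) = gcd(2, 15) = 1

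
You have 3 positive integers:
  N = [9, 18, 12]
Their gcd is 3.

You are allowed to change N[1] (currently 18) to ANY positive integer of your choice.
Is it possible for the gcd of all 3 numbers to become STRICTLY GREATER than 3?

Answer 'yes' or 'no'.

Answer: no

Derivation:
Current gcd = 3
gcd of all OTHER numbers (without N[1]=18): gcd([9, 12]) = 3
The new gcd after any change is gcd(3, new_value).
This can be at most 3.
Since 3 = old gcd 3, the gcd can only stay the same or decrease.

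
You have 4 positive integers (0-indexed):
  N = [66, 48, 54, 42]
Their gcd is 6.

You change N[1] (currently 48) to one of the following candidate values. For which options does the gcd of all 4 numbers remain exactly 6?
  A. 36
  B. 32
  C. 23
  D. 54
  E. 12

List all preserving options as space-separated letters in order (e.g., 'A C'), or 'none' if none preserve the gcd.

Old gcd = 6; gcd of others (without N[1]) = 6
New gcd for candidate v: gcd(6, v). Preserves old gcd iff gcd(6, v) = 6.
  Option A: v=36, gcd(6,36)=6 -> preserves
  Option B: v=32, gcd(6,32)=2 -> changes
  Option C: v=23, gcd(6,23)=1 -> changes
  Option D: v=54, gcd(6,54)=6 -> preserves
  Option E: v=12, gcd(6,12)=6 -> preserves

Answer: A D E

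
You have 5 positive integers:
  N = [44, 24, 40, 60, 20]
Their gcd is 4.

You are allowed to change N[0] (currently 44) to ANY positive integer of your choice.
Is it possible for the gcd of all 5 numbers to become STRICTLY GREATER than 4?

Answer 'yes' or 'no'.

Current gcd = 4
gcd of all OTHER numbers (without N[0]=44): gcd([24, 40, 60, 20]) = 4
The new gcd after any change is gcd(4, new_value).
This can be at most 4.
Since 4 = old gcd 4, the gcd can only stay the same or decrease.

Answer: no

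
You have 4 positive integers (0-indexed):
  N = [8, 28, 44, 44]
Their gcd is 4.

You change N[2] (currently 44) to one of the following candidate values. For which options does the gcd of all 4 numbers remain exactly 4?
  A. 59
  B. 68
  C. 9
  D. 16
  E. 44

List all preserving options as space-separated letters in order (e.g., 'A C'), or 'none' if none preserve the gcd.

Answer: B D E

Derivation:
Old gcd = 4; gcd of others (without N[2]) = 4
New gcd for candidate v: gcd(4, v). Preserves old gcd iff gcd(4, v) = 4.
  Option A: v=59, gcd(4,59)=1 -> changes
  Option B: v=68, gcd(4,68)=4 -> preserves
  Option C: v=9, gcd(4,9)=1 -> changes
  Option D: v=16, gcd(4,16)=4 -> preserves
  Option E: v=44, gcd(4,44)=4 -> preserves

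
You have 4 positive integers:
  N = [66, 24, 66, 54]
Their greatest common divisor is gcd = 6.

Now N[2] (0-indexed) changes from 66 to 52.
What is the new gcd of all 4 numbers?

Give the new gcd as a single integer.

Answer: 2

Derivation:
Numbers: [66, 24, 66, 54], gcd = 6
Change: index 2, 66 -> 52
gcd of the OTHER numbers (without index 2): gcd([66, 24, 54]) = 6
New gcd = gcd(g_others, new_val) = gcd(6, 52) = 2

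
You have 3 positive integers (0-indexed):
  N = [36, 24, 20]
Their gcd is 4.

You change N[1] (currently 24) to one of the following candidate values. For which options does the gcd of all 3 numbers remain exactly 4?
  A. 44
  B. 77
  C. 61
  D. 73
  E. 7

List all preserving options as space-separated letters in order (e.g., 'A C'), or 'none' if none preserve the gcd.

Old gcd = 4; gcd of others (without N[1]) = 4
New gcd for candidate v: gcd(4, v). Preserves old gcd iff gcd(4, v) = 4.
  Option A: v=44, gcd(4,44)=4 -> preserves
  Option B: v=77, gcd(4,77)=1 -> changes
  Option C: v=61, gcd(4,61)=1 -> changes
  Option D: v=73, gcd(4,73)=1 -> changes
  Option E: v=7, gcd(4,7)=1 -> changes

Answer: A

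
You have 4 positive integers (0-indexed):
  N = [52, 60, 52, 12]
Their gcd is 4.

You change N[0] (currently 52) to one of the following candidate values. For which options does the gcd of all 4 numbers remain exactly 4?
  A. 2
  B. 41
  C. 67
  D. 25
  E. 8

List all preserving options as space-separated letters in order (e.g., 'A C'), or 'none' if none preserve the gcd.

Old gcd = 4; gcd of others (without N[0]) = 4
New gcd for candidate v: gcd(4, v). Preserves old gcd iff gcd(4, v) = 4.
  Option A: v=2, gcd(4,2)=2 -> changes
  Option B: v=41, gcd(4,41)=1 -> changes
  Option C: v=67, gcd(4,67)=1 -> changes
  Option D: v=25, gcd(4,25)=1 -> changes
  Option E: v=8, gcd(4,8)=4 -> preserves

Answer: E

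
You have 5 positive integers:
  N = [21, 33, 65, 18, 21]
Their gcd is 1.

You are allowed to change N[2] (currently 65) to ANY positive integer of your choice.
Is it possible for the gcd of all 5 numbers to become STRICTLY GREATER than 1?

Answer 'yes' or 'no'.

Current gcd = 1
gcd of all OTHER numbers (without N[2]=65): gcd([21, 33, 18, 21]) = 3
The new gcd after any change is gcd(3, new_value).
This can be at most 3.
Since 3 > old gcd 1, the gcd CAN increase (e.g., set N[2] = 3).

Answer: yes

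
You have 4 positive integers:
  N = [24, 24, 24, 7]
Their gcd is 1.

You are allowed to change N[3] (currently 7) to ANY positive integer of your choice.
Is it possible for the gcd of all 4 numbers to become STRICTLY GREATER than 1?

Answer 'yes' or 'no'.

Current gcd = 1
gcd of all OTHER numbers (without N[3]=7): gcd([24, 24, 24]) = 24
The new gcd after any change is gcd(24, new_value).
This can be at most 24.
Since 24 > old gcd 1, the gcd CAN increase (e.g., set N[3] = 24).

Answer: yes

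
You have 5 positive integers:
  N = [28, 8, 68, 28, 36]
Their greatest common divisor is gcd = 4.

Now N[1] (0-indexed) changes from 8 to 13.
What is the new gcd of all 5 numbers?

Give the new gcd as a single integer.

Answer: 1

Derivation:
Numbers: [28, 8, 68, 28, 36], gcd = 4
Change: index 1, 8 -> 13
gcd of the OTHER numbers (without index 1): gcd([28, 68, 28, 36]) = 4
New gcd = gcd(g_others, new_val) = gcd(4, 13) = 1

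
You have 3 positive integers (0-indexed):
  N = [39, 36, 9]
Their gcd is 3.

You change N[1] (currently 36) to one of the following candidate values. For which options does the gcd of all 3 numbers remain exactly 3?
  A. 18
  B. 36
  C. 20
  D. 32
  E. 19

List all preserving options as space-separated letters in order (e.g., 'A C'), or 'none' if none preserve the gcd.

Answer: A B

Derivation:
Old gcd = 3; gcd of others (without N[1]) = 3
New gcd for candidate v: gcd(3, v). Preserves old gcd iff gcd(3, v) = 3.
  Option A: v=18, gcd(3,18)=3 -> preserves
  Option B: v=36, gcd(3,36)=3 -> preserves
  Option C: v=20, gcd(3,20)=1 -> changes
  Option D: v=32, gcd(3,32)=1 -> changes
  Option E: v=19, gcd(3,19)=1 -> changes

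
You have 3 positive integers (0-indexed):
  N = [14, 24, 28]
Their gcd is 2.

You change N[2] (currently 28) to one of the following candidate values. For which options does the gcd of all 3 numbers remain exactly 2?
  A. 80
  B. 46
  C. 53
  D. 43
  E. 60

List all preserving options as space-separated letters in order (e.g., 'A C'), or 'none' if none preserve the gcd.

Answer: A B E

Derivation:
Old gcd = 2; gcd of others (without N[2]) = 2
New gcd for candidate v: gcd(2, v). Preserves old gcd iff gcd(2, v) = 2.
  Option A: v=80, gcd(2,80)=2 -> preserves
  Option B: v=46, gcd(2,46)=2 -> preserves
  Option C: v=53, gcd(2,53)=1 -> changes
  Option D: v=43, gcd(2,43)=1 -> changes
  Option E: v=60, gcd(2,60)=2 -> preserves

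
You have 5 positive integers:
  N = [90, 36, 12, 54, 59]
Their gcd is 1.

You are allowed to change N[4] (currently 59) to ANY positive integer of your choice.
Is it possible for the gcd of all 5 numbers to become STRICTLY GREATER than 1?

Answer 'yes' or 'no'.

Current gcd = 1
gcd of all OTHER numbers (without N[4]=59): gcd([90, 36, 12, 54]) = 6
The new gcd after any change is gcd(6, new_value).
This can be at most 6.
Since 6 > old gcd 1, the gcd CAN increase (e.g., set N[4] = 6).

Answer: yes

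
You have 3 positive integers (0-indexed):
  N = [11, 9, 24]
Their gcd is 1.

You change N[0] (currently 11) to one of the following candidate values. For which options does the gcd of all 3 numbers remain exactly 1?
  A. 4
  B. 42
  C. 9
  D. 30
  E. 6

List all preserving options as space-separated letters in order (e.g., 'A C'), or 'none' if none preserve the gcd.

Old gcd = 1; gcd of others (without N[0]) = 3
New gcd for candidate v: gcd(3, v). Preserves old gcd iff gcd(3, v) = 1.
  Option A: v=4, gcd(3,4)=1 -> preserves
  Option B: v=42, gcd(3,42)=3 -> changes
  Option C: v=9, gcd(3,9)=3 -> changes
  Option D: v=30, gcd(3,30)=3 -> changes
  Option E: v=6, gcd(3,6)=3 -> changes

Answer: A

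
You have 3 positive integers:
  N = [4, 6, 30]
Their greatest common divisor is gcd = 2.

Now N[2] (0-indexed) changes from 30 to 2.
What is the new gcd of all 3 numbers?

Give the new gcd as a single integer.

Numbers: [4, 6, 30], gcd = 2
Change: index 2, 30 -> 2
gcd of the OTHER numbers (without index 2): gcd([4, 6]) = 2
New gcd = gcd(g_others, new_val) = gcd(2, 2) = 2

Answer: 2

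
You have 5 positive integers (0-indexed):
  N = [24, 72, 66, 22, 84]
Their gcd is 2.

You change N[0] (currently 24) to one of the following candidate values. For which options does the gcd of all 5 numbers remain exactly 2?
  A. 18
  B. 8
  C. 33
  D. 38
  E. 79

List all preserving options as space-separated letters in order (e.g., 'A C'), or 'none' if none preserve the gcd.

Answer: A B D

Derivation:
Old gcd = 2; gcd of others (without N[0]) = 2
New gcd for candidate v: gcd(2, v). Preserves old gcd iff gcd(2, v) = 2.
  Option A: v=18, gcd(2,18)=2 -> preserves
  Option B: v=8, gcd(2,8)=2 -> preserves
  Option C: v=33, gcd(2,33)=1 -> changes
  Option D: v=38, gcd(2,38)=2 -> preserves
  Option E: v=79, gcd(2,79)=1 -> changes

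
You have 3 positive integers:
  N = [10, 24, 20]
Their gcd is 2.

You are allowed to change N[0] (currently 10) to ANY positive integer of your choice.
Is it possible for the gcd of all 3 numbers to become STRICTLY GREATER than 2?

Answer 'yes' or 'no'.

Answer: yes

Derivation:
Current gcd = 2
gcd of all OTHER numbers (without N[0]=10): gcd([24, 20]) = 4
The new gcd after any change is gcd(4, new_value).
This can be at most 4.
Since 4 > old gcd 2, the gcd CAN increase (e.g., set N[0] = 4).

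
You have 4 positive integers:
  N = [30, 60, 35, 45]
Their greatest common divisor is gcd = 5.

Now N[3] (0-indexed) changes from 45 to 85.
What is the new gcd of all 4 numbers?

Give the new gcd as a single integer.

Numbers: [30, 60, 35, 45], gcd = 5
Change: index 3, 45 -> 85
gcd of the OTHER numbers (without index 3): gcd([30, 60, 35]) = 5
New gcd = gcd(g_others, new_val) = gcd(5, 85) = 5

Answer: 5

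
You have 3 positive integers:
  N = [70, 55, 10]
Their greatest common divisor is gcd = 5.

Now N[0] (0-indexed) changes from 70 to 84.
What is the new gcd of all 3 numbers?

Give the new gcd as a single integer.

Numbers: [70, 55, 10], gcd = 5
Change: index 0, 70 -> 84
gcd of the OTHER numbers (without index 0): gcd([55, 10]) = 5
New gcd = gcd(g_others, new_val) = gcd(5, 84) = 1

Answer: 1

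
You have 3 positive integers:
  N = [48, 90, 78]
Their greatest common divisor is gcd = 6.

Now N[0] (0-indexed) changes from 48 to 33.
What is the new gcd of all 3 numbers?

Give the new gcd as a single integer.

Answer: 3

Derivation:
Numbers: [48, 90, 78], gcd = 6
Change: index 0, 48 -> 33
gcd of the OTHER numbers (without index 0): gcd([90, 78]) = 6
New gcd = gcd(g_others, new_val) = gcd(6, 33) = 3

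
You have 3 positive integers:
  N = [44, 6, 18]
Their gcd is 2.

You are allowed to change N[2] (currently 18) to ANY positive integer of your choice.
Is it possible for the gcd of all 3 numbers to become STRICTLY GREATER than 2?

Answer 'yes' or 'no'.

Answer: no

Derivation:
Current gcd = 2
gcd of all OTHER numbers (without N[2]=18): gcd([44, 6]) = 2
The new gcd after any change is gcd(2, new_value).
This can be at most 2.
Since 2 = old gcd 2, the gcd can only stay the same or decrease.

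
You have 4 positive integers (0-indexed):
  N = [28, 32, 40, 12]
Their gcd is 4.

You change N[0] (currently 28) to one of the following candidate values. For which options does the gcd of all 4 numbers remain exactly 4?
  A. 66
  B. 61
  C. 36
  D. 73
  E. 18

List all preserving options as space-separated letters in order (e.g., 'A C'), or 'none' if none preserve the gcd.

Old gcd = 4; gcd of others (without N[0]) = 4
New gcd for candidate v: gcd(4, v). Preserves old gcd iff gcd(4, v) = 4.
  Option A: v=66, gcd(4,66)=2 -> changes
  Option B: v=61, gcd(4,61)=1 -> changes
  Option C: v=36, gcd(4,36)=4 -> preserves
  Option D: v=73, gcd(4,73)=1 -> changes
  Option E: v=18, gcd(4,18)=2 -> changes

Answer: C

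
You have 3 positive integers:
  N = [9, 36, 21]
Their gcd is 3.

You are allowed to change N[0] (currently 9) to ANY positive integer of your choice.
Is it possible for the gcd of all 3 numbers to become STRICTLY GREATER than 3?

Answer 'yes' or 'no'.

Answer: no

Derivation:
Current gcd = 3
gcd of all OTHER numbers (without N[0]=9): gcd([36, 21]) = 3
The new gcd after any change is gcd(3, new_value).
This can be at most 3.
Since 3 = old gcd 3, the gcd can only stay the same or decrease.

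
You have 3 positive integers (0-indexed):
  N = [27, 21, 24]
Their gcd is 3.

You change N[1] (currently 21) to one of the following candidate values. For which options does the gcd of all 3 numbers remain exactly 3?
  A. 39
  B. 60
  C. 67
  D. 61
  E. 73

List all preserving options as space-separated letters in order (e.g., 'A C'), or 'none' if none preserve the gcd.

Old gcd = 3; gcd of others (without N[1]) = 3
New gcd for candidate v: gcd(3, v). Preserves old gcd iff gcd(3, v) = 3.
  Option A: v=39, gcd(3,39)=3 -> preserves
  Option B: v=60, gcd(3,60)=3 -> preserves
  Option C: v=67, gcd(3,67)=1 -> changes
  Option D: v=61, gcd(3,61)=1 -> changes
  Option E: v=73, gcd(3,73)=1 -> changes

Answer: A B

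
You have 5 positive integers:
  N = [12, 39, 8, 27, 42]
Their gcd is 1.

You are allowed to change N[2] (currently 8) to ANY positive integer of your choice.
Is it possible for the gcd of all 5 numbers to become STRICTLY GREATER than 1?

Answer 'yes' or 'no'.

Current gcd = 1
gcd of all OTHER numbers (without N[2]=8): gcd([12, 39, 27, 42]) = 3
The new gcd after any change is gcd(3, new_value).
This can be at most 3.
Since 3 > old gcd 1, the gcd CAN increase (e.g., set N[2] = 3).

Answer: yes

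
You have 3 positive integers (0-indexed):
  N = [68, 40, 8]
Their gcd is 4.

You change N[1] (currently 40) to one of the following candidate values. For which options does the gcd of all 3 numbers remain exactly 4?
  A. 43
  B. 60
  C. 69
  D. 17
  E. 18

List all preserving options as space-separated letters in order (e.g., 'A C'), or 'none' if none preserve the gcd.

Answer: B

Derivation:
Old gcd = 4; gcd of others (without N[1]) = 4
New gcd for candidate v: gcd(4, v). Preserves old gcd iff gcd(4, v) = 4.
  Option A: v=43, gcd(4,43)=1 -> changes
  Option B: v=60, gcd(4,60)=4 -> preserves
  Option C: v=69, gcd(4,69)=1 -> changes
  Option D: v=17, gcd(4,17)=1 -> changes
  Option E: v=18, gcd(4,18)=2 -> changes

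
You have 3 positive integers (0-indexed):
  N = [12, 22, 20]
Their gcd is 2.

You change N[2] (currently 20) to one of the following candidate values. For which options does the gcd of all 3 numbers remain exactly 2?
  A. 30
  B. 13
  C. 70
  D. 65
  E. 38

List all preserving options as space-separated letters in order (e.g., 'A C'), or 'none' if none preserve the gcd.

Answer: A C E

Derivation:
Old gcd = 2; gcd of others (without N[2]) = 2
New gcd for candidate v: gcd(2, v). Preserves old gcd iff gcd(2, v) = 2.
  Option A: v=30, gcd(2,30)=2 -> preserves
  Option B: v=13, gcd(2,13)=1 -> changes
  Option C: v=70, gcd(2,70)=2 -> preserves
  Option D: v=65, gcd(2,65)=1 -> changes
  Option E: v=38, gcd(2,38)=2 -> preserves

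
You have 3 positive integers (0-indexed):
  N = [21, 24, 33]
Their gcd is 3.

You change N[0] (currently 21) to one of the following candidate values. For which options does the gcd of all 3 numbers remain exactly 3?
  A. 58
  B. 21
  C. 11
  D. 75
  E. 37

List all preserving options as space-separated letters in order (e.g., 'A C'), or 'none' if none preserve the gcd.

Old gcd = 3; gcd of others (without N[0]) = 3
New gcd for candidate v: gcd(3, v). Preserves old gcd iff gcd(3, v) = 3.
  Option A: v=58, gcd(3,58)=1 -> changes
  Option B: v=21, gcd(3,21)=3 -> preserves
  Option C: v=11, gcd(3,11)=1 -> changes
  Option D: v=75, gcd(3,75)=3 -> preserves
  Option E: v=37, gcd(3,37)=1 -> changes

Answer: B D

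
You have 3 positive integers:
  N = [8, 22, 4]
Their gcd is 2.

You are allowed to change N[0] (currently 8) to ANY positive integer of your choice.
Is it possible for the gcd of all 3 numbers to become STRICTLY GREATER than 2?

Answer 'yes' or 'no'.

Current gcd = 2
gcd of all OTHER numbers (without N[0]=8): gcd([22, 4]) = 2
The new gcd after any change is gcd(2, new_value).
This can be at most 2.
Since 2 = old gcd 2, the gcd can only stay the same or decrease.

Answer: no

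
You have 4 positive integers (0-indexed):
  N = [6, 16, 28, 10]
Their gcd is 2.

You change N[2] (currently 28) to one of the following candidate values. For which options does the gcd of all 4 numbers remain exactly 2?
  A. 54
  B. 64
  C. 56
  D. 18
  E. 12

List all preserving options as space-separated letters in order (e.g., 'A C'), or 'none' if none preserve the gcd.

Old gcd = 2; gcd of others (without N[2]) = 2
New gcd for candidate v: gcd(2, v). Preserves old gcd iff gcd(2, v) = 2.
  Option A: v=54, gcd(2,54)=2 -> preserves
  Option B: v=64, gcd(2,64)=2 -> preserves
  Option C: v=56, gcd(2,56)=2 -> preserves
  Option D: v=18, gcd(2,18)=2 -> preserves
  Option E: v=12, gcd(2,12)=2 -> preserves

Answer: A B C D E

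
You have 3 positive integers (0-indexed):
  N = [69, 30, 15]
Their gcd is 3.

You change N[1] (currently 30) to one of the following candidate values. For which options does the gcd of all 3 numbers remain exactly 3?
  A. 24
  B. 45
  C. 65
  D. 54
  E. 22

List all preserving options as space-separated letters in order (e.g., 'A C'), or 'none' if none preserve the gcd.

Answer: A B D

Derivation:
Old gcd = 3; gcd of others (without N[1]) = 3
New gcd for candidate v: gcd(3, v). Preserves old gcd iff gcd(3, v) = 3.
  Option A: v=24, gcd(3,24)=3 -> preserves
  Option B: v=45, gcd(3,45)=3 -> preserves
  Option C: v=65, gcd(3,65)=1 -> changes
  Option D: v=54, gcd(3,54)=3 -> preserves
  Option E: v=22, gcd(3,22)=1 -> changes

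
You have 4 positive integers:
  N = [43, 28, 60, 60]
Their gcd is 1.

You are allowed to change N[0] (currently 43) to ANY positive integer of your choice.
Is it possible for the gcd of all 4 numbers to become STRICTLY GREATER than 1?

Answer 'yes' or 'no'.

Answer: yes

Derivation:
Current gcd = 1
gcd of all OTHER numbers (without N[0]=43): gcd([28, 60, 60]) = 4
The new gcd after any change is gcd(4, new_value).
This can be at most 4.
Since 4 > old gcd 1, the gcd CAN increase (e.g., set N[0] = 4).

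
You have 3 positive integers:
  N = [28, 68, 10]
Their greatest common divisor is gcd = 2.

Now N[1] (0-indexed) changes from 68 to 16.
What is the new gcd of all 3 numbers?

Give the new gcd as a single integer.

Answer: 2

Derivation:
Numbers: [28, 68, 10], gcd = 2
Change: index 1, 68 -> 16
gcd of the OTHER numbers (without index 1): gcd([28, 10]) = 2
New gcd = gcd(g_others, new_val) = gcd(2, 16) = 2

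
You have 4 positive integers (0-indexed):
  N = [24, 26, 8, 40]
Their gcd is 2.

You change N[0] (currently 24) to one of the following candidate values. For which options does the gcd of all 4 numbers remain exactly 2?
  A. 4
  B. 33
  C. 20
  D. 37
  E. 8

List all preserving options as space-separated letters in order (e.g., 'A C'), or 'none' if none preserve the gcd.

Old gcd = 2; gcd of others (without N[0]) = 2
New gcd for candidate v: gcd(2, v). Preserves old gcd iff gcd(2, v) = 2.
  Option A: v=4, gcd(2,4)=2 -> preserves
  Option B: v=33, gcd(2,33)=1 -> changes
  Option C: v=20, gcd(2,20)=2 -> preserves
  Option D: v=37, gcd(2,37)=1 -> changes
  Option E: v=8, gcd(2,8)=2 -> preserves

Answer: A C E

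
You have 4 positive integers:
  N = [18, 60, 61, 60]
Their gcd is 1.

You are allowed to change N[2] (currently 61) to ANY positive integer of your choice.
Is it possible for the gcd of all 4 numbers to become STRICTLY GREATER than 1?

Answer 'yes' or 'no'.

Answer: yes

Derivation:
Current gcd = 1
gcd of all OTHER numbers (without N[2]=61): gcd([18, 60, 60]) = 6
The new gcd after any change is gcd(6, new_value).
This can be at most 6.
Since 6 > old gcd 1, the gcd CAN increase (e.g., set N[2] = 6).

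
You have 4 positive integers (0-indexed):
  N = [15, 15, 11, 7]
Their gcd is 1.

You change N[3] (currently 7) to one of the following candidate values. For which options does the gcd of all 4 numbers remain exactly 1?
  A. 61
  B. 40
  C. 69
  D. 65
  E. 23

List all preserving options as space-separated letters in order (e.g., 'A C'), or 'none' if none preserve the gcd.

Old gcd = 1; gcd of others (without N[3]) = 1
New gcd for candidate v: gcd(1, v). Preserves old gcd iff gcd(1, v) = 1.
  Option A: v=61, gcd(1,61)=1 -> preserves
  Option B: v=40, gcd(1,40)=1 -> preserves
  Option C: v=69, gcd(1,69)=1 -> preserves
  Option D: v=65, gcd(1,65)=1 -> preserves
  Option E: v=23, gcd(1,23)=1 -> preserves

Answer: A B C D E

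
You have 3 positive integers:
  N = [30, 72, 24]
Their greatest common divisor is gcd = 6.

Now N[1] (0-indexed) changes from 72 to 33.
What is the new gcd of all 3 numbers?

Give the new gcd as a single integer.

Answer: 3

Derivation:
Numbers: [30, 72, 24], gcd = 6
Change: index 1, 72 -> 33
gcd of the OTHER numbers (without index 1): gcd([30, 24]) = 6
New gcd = gcd(g_others, new_val) = gcd(6, 33) = 3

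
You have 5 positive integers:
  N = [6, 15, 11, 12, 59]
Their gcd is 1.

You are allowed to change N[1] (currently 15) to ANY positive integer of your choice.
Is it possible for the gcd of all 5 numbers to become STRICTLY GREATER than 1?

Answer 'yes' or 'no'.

Current gcd = 1
gcd of all OTHER numbers (without N[1]=15): gcd([6, 11, 12, 59]) = 1
The new gcd after any change is gcd(1, new_value).
This can be at most 1.
Since 1 = old gcd 1, the gcd can only stay the same or decrease.

Answer: no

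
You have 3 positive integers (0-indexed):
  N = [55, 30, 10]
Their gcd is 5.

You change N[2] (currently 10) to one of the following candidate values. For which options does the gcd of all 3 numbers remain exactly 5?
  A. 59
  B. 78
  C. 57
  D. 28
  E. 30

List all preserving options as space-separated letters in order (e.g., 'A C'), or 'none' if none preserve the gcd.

Answer: E

Derivation:
Old gcd = 5; gcd of others (without N[2]) = 5
New gcd for candidate v: gcd(5, v). Preserves old gcd iff gcd(5, v) = 5.
  Option A: v=59, gcd(5,59)=1 -> changes
  Option B: v=78, gcd(5,78)=1 -> changes
  Option C: v=57, gcd(5,57)=1 -> changes
  Option D: v=28, gcd(5,28)=1 -> changes
  Option E: v=30, gcd(5,30)=5 -> preserves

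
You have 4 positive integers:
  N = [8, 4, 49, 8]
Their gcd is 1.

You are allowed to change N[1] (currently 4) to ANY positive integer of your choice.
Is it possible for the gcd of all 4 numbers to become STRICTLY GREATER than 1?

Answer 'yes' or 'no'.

Answer: no

Derivation:
Current gcd = 1
gcd of all OTHER numbers (without N[1]=4): gcd([8, 49, 8]) = 1
The new gcd after any change is gcd(1, new_value).
This can be at most 1.
Since 1 = old gcd 1, the gcd can only stay the same or decrease.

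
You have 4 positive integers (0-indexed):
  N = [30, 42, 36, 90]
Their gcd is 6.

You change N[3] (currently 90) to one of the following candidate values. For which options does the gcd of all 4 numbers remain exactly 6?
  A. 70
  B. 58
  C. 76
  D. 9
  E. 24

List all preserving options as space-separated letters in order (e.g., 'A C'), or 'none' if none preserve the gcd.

Answer: E

Derivation:
Old gcd = 6; gcd of others (without N[3]) = 6
New gcd for candidate v: gcd(6, v). Preserves old gcd iff gcd(6, v) = 6.
  Option A: v=70, gcd(6,70)=2 -> changes
  Option B: v=58, gcd(6,58)=2 -> changes
  Option C: v=76, gcd(6,76)=2 -> changes
  Option D: v=9, gcd(6,9)=3 -> changes
  Option E: v=24, gcd(6,24)=6 -> preserves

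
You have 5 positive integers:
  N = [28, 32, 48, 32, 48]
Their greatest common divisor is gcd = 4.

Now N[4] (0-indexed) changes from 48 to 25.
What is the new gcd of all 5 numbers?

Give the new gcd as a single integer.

Numbers: [28, 32, 48, 32, 48], gcd = 4
Change: index 4, 48 -> 25
gcd of the OTHER numbers (without index 4): gcd([28, 32, 48, 32]) = 4
New gcd = gcd(g_others, new_val) = gcd(4, 25) = 1

Answer: 1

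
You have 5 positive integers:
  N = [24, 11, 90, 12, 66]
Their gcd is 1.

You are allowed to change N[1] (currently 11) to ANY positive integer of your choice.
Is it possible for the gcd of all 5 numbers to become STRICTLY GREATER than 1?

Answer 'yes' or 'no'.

Answer: yes

Derivation:
Current gcd = 1
gcd of all OTHER numbers (without N[1]=11): gcd([24, 90, 12, 66]) = 6
The new gcd after any change is gcd(6, new_value).
This can be at most 6.
Since 6 > old gcd 1, the gcd CAN increase (e.g., set N[1] = 6).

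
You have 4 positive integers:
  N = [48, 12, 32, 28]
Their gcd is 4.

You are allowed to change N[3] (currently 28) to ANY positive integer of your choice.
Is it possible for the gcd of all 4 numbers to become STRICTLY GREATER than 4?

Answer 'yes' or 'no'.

Current gcd = 4
gcd of all OTHER numbers (without N[3]=28): gcd([48, 12, 32]) = 4
The new gcd after any change is gcd(4, new_value).
This can be at most 4.
Since 4 = old gcd 4, the gcd can only stay the same or decrease.

Answer: no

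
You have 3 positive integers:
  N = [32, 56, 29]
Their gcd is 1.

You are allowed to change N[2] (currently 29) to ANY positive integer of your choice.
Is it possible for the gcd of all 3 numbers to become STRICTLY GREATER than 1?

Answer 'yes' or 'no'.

Answer: yes

Derivation:
Current gcd = 1
gcd of all OTHER numbers (without N[2]=29): gcd([32, 56]) = 8
The new gcd after any change is gcd(8, new_value).
This can be at most 8.
Since 8 > old gcd 1, the gcd CAN increase (e.g., set N[2] = 8).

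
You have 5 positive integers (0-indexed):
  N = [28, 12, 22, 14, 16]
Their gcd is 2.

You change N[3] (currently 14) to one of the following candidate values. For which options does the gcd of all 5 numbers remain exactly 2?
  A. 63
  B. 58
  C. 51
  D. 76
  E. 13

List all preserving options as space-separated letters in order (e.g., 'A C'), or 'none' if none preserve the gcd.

Old gcd = 2; gcd of others (without N[3]) = 2
New gcd for candidate v: gcd(2, v). Preserves old gcd iff gcd(2, v) = 2.
  Option A: v=63, gcd(2,63)=1 -> changes
  Option B: v=58, gcd(2,58)=2 -> preserves
  Option C: v=51, gcd(2,51)=1 -> changes
  Option D: v=76, gcd(2,76)=2 -> preserves
  Option E: v=13, gcd(2,13)=1 -> changes

Answer: B D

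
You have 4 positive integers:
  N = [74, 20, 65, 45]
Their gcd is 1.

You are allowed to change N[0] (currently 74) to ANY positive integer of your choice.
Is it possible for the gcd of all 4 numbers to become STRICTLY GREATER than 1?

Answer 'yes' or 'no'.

Answer: yes

Derivation:
Current gcd = 1
gcd of all OTHER numbers (without N[0]=74): gcd([20, 65, 45]) = 5
The new gcd after any change is gcd(5, new_value).
This can be at most 5.
Since 5 > old gcd 1, the gcd CAN increase (e.g., set N[0] = 5).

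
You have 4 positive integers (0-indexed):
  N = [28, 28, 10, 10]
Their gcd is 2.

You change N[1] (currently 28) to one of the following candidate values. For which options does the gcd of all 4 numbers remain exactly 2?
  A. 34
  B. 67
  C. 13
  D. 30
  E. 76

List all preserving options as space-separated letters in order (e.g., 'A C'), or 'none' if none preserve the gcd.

Old gcd = 2; gcd of others (without N[1]) = 2
New gcd for candidate v: gcd(2, v). Preserves old gcd iff gcd(2, v) = 2.
  Option A: v=34, gcd(2,34)=2 -> preserves
  Option B: v=67, gcd(2,67)=1 -> changes
  Option C: v=13, gcd(2,13)=1 -> changes
  Option D: v=30, gcd(2,30)=2 -> preserves
  Option E: v=76, gcd(2,76)=2 -> preserves

Answer: A D E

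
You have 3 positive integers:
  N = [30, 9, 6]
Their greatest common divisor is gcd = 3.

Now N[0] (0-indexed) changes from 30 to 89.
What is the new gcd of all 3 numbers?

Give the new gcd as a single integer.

Answer: 1

Derivation:
Numbers: [30, 9, 6], gcd = 3
Change: index 0, 30 -> 89
gcd of the OTHER numbers (without index 0): gcd([9, 6]) = 3
New gcd = gcd(g_others, new_val) = gcd(3, 89) = 1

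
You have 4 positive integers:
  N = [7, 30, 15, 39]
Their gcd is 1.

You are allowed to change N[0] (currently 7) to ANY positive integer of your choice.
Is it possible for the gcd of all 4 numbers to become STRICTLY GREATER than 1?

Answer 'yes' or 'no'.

Answer: yes

Derivation:
Current gcd = 1
gcd of all OTHER numbers (without N[0]=7): gcd([30, 15, 39]) = 3
The new gcd after any change is gcd(3, new_value).
This can be at most 3.
Since 3 > old gcd 1, the gcd CAN increase (e.g., set N[0] = 3).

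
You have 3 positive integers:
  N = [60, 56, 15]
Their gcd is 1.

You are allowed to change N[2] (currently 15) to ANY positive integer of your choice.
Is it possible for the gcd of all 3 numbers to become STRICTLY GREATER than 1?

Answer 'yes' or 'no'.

Answer: yes

Derivation:
Current gcd = 1
gcd of all OTHER numbers (without N[2]=15): gcd([60, 56]) = 4
The new gcd after any change is gcd(4, new_value).
This can be at most 4.
Since 4 > old gcd 1, the gcd CAN increase (e.g., set N[2] = 4).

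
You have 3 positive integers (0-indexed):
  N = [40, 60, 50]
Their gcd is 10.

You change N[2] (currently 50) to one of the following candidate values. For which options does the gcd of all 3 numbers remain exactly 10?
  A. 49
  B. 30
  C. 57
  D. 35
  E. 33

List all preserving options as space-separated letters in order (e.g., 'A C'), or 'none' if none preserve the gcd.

Old gcd = 10; gcd of others (without N[2]) = 20
New gcd for candidate v: gcd(20, v). Preserves old gcd iff gcd(20, v) = 10.
  Option A: v=49, gcd(20,49)=1 -> changes
  Option B: v=30, gcd(20,30)=10 -> preserves
  Option C: v=57, gcd(20,57)=1 -> changes
  Option D: v=35, gcd(20,35)=5 -> changes
  Option E: v=33, gcd(20,33)=1 -> changes

Answer: B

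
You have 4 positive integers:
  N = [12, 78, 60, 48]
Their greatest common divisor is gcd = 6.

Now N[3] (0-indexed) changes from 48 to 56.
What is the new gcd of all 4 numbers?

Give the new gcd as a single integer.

Answer: 2

Derivation:
Numbers: [12, 78, 60, 48], gcd = 6
Change: index 3, 48 -> 56
gcd of the OTHER numbers (without index 3): gcd([12, 78, 60]) = 6
New gcd = gcd(g_others, new_val) = gcd(6, 56) = 2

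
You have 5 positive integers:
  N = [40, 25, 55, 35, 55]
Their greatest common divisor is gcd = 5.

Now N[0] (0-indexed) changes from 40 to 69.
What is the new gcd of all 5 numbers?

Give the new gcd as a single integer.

Answer: 1

Derivation:
Numbers: [40, 25, 55, 35, 55], gcd = 5
Change: index 0, 40 -> 69
gcd of the OTHER numbers (without index 0): gcd([25, 55, 35, 55]) = 5
New gcd = gcd(g_others, new_val) = gcd(5, 69) = 1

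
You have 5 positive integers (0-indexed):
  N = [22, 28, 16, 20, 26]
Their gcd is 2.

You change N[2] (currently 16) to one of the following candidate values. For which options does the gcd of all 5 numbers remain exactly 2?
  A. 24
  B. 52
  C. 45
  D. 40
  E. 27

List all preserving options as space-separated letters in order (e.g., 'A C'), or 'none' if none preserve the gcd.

Old gcd = 2; gcd of others (without N[2]) = 2
New gcd for candidate v: gcd(2, v). Preserves old gcd iff gcd(2, v) = 2.
  Option A: v=24, gcd(2,24)=2 -> preserves
  Option B: v=52, gcd(2,52)=2 -> preserves
  Option C: v=45, gcd(2,45)=1 -> changes
  Option D: v=40, gcd(2,40)=2 -> preserves
  Option E: v=27, gcd(2,27)=1 -> changes

Answer: A B D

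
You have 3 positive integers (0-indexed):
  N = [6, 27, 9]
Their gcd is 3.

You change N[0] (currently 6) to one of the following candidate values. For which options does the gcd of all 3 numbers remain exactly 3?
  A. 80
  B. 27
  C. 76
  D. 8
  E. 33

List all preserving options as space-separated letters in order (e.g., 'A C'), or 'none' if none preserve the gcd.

Answer: E

Derivation:
Old gcd = 3; gcd of others (without N[0]) = 9
New gcd for candidate v: gcd(9, v). Preserves old gcd iff gcd(9, v) = 3.
  Option A: v=80, gcd(9,80)=1 -> changes
  Option B: v=27, gcd(9,27)=9 -> changes
  Option C: v=76, gcd(9,76)=1 -> changes
  Option D: v=8, gcd(9,8)=1 -> changes
  Option E: v=33, gcd(9,33)=3 -> preserves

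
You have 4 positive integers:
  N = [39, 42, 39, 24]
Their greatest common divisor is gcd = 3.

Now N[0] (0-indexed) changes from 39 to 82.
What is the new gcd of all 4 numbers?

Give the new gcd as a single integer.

Numbers: [39, 42, 39, 24], gcd = 3
Change: index 0, 39 -> 82
gcd of the OTHER numbers (without index 0): gcd([42, 39, 24]) = 3
New gcd = gcd(g_others, new_val) = gcd(3, 82) = 1

Answer: 1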